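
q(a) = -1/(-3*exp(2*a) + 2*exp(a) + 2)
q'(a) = -(6*exp(2*a) - 2*exp(a))/(-3*exp(2*a) + 2*exp(a) + 2)^2 = (2 - 6*exp(a))*exp(a)/(-3*exp(2*a) + 2*exp(a) + 2)^2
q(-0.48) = -0.48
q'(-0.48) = -0.24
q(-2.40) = -0.46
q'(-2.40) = 0.03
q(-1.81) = -0.45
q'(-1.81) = 0.03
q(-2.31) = -0.46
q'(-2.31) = 0.03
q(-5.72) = -0.50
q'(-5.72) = 0.00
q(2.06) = 0.01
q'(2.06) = -0.01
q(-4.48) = -0.49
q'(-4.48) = 0.01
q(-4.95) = -0.50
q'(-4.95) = 0.00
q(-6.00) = -0.50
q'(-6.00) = 0.00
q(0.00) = -1.00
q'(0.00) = -4.00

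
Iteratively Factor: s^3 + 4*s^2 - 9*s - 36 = (s + 3)*(s^2 + s - 12) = (s - 3)*(s + 3)*(s + 4)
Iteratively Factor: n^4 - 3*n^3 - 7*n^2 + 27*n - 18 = (n - 3)*(n^3 - 7*n + 6) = (n - 3)*(n + 3)*(n^2 - 3*n + 2) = (n - 3)*(n - 1)*(n + 3)*(n - 2)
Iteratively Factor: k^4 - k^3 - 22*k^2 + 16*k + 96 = (k - 4)*(k^3 + 3*k^2 - 10*k - 24) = (k - 4)*(k + 2)*(k^2 + k - 12) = (k - 4)*(k - 3)*(k + 2)*(k + 4)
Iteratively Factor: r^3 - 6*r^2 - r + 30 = (r - 5)*(r^2 - r - 6) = (r - 5)*(r - 3)*(r + 2)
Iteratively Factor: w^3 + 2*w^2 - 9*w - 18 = (w + 2)*(w^2 - 9) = (w + 2)*(w + 3)*(w - 3)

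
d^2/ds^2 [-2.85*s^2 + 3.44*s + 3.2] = -5.70000000000000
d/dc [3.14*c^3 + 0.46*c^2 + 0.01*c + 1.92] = 9.42*c^2 + 0.92*c + 0.01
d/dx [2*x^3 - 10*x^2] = 2*x*(3*x - 10)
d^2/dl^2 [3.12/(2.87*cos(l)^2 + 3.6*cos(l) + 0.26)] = (-102.796512*(1 - cos(l)^2)^2 - 96.70752*cos(l)^3 - 82.5208799999999*cos(l)^2 + 196.33536*cos(l) + 179.010624)/(2.87*cos(l)^2 + 3.6*cos(l) + 0.26)^3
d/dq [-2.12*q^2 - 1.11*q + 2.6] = -4.24*q - 1.11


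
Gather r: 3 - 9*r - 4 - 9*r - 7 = -18*r - 8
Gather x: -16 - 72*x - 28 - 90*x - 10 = -162*x - 54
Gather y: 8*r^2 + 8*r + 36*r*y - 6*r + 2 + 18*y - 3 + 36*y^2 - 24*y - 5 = 8*r^2 + 2*r + 36*y^2 + y*(36*r - 6) - 6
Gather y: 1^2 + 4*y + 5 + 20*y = 24*y + 6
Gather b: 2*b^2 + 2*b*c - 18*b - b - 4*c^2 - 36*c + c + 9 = 2*b^2 + b*(2*c - 19) - 4*c^2 - 35*c + 9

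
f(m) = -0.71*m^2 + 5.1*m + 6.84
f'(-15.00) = 26.40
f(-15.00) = -229.41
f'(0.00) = 5.10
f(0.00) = 6.84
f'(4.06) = -0.67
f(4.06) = 15.84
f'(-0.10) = 5.24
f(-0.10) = 6.32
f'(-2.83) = 9.12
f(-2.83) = -13.28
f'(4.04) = -0.64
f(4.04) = 15.86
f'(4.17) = -0.82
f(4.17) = 15.76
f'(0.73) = 4.06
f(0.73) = 10.18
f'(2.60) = 1.41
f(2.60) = 15.30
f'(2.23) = 1.93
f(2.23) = 14.68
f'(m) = 5.1 - 1.42*m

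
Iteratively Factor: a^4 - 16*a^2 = (a - 4)*(a^3 + 4*a^2) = (a - 4)*(a + 4)*(a^2) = a*(a - 4)*(a + 4)*(a)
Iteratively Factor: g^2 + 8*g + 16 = (g + 4)*(g + 4)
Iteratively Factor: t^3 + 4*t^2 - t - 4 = (t + 1)*(t^2 + 3*t - 4) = (t - 1)*(t + 1)*(t + 4)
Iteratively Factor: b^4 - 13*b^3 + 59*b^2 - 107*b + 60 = (b - 1)*(b^3 - 12*b^2 + 47*b - 60) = (b - 5)*(b - 1)*(b^2 - 7*b + 12) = (b - 5)*(b - 4)*(b - 1)*(b - 3)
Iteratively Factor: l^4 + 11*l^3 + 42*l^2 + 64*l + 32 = (l + 1)*(l^3 + 10*l^2 + 32*l + 32) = (l + 1)*(l + 2)*(l^2 + 8*l + 16) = (l + 1)*(l + 2)*(l + 4)*(l + 4)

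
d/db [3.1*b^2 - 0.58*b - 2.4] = 6.2*b - 0.58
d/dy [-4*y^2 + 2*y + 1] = 2 - 8*y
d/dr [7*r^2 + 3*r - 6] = 14*r + 3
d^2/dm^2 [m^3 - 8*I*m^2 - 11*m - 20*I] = 6*m - 16*I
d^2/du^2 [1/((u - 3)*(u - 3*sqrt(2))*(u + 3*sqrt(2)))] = 6*(2*u^4 - 8*u^3 - 9*u^2 + 162)/(u^9 - 9*u^8 - 27*u^7 + 459*u^6 - 486*u^5 - 7290*u^4 + 20412*u^3 + 26244*u^2 - 157464*u + 157464)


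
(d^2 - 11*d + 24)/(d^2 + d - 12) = (d - 8)/(d + 4)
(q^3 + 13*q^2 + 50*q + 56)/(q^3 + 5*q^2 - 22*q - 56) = (q + 4)/(q - 4)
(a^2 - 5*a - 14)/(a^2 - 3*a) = (a^2 - 5*a - 14)/(a*(a - 3))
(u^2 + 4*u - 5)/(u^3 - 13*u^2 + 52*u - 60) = (u^2 + 4*u - 5)/(u^3 - 13*u^2 + 52*u - 60)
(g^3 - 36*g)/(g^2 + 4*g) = (g^2 - 36)/(g + 4)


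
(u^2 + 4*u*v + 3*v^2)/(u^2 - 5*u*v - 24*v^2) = (u + v)/(u - 8*v)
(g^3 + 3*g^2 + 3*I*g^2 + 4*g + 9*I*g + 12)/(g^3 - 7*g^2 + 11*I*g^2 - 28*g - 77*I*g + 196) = (g^2 + g*(3 - I) - 3*I)/(g^2 + 7*g*(-1 + I) - 49*I)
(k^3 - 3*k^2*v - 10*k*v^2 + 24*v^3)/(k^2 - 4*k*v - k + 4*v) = (k^2 + k*v - 6*v^2)/(k - 1)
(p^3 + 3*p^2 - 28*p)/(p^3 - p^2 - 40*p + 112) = p/(p - 4)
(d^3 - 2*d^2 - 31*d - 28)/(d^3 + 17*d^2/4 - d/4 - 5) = 4*(d^2 - 6*d - 7)/(4*d^2 + d - 5)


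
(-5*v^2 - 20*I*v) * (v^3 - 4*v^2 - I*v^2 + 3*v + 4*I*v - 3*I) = -5*v^5 + 20*v^4 - 15*I*v^4 - 35*v^3 + 60*I*v^3 + 80*v^2 - 45*I*v^2 - 60*v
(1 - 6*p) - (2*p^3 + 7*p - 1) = -2*p^3 - 13*p + 2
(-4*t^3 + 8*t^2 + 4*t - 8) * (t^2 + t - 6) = -4*t^5 + 4*t^4 + 36*t^3 - 52*t^2 - 32*t + 48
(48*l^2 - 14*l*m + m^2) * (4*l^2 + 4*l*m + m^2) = 192*l^4 + 136*l^3*m - 4*l^2*m^2 - 10*l*m^3 + m^4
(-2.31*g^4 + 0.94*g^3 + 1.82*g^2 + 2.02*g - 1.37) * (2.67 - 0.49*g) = 1.1319*g^5 - 6.6283*g^4 + 1.618*g^3 + 3.8696*g^2 + 6.0647*g - 3.6579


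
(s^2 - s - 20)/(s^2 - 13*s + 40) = (s + 4)/(s - 8)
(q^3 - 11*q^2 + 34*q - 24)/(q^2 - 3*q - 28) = (-q^3 + 11*q^2 - 34*q + 24)/(-q^2 + 3*q + 28)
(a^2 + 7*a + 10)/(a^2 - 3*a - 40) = (a + 2)/(a - 8)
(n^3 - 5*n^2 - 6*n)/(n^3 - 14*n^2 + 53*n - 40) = n*(n^2 - 5*n - 6)/(n^3 - 14*n^2 + 53*n - 40)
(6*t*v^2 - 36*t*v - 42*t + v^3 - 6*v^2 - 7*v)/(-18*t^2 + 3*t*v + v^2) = (-v^2 + 6*v + 7)/(3*t - v)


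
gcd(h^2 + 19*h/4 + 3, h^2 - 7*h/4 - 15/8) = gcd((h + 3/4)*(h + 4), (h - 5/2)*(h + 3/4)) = h + 3/4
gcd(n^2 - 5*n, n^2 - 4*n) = n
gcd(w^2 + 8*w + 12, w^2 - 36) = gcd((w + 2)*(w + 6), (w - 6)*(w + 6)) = w + 6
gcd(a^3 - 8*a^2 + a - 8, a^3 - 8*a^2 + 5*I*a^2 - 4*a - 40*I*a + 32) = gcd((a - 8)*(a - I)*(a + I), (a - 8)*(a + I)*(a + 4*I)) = a^2 + a*(-8 + I) - 8*I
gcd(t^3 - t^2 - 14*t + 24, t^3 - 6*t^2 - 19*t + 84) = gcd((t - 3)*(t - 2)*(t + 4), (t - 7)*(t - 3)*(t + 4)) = t^2 + t - 12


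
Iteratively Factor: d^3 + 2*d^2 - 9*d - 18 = (d + 3)*(d^2 - d - 6) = (d - 3)*(d + 3)*(d + 2)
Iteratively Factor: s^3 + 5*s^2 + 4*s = (s + 4)*(s^2 + s) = (s + 1)*(s + 4)*(s)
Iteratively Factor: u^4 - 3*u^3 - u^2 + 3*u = (u - 3)*(u^3 - u) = (u - 3)*(u + 1)*(u^2 - u) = u*(u - 3)*(u + 1)*(u - 1)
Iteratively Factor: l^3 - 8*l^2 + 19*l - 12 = (l - 4)*(l^2 - 4*l + 3) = (l - 4)*(l - 3)*(l - 1)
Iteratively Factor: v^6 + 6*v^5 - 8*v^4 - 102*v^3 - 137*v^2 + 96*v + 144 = (v + 1)*(v^5 + 5*v^4 - 13*v^3 - 89*v^2 - 48*v + 144) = (v + 1)*(v + 4)*(v^4 + v^3 - 17*v^2 - 21*v + 36) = (v - 1)*(v + 1)*(v + 4)*(v^3 + 2*v^2 - 15*v - 36) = (v - 1)*(v + 1)*(v + 3)*(v + 4)*(v^2 - v - 12) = (v - 1)*(v + 1)*(v + 3)^2*(v + 4)*(v - 4)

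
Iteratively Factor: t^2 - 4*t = (t - 4)*(t)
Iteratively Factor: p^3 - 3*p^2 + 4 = (p + 1)*(p^2 - 4*p + 4) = (p - 2)*(p + 1)*(p - 2)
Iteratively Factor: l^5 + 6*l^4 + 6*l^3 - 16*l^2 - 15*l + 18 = (l - 1)*(l^4 + 7*l^3 + 13*l^2 - 3*l - 18) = (l - 1)*(l + 3)*(l^3 + 4*l^2 + l - 6) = (l - 1)*(l + 3)^2*(l^2 + l - 2) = (l - 1)^2*(l + 3)^2*(l + 2)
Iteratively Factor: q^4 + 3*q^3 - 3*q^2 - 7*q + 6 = (q - 1)*(q^3 + 4*q^2 + q - 6) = (q - 1)^2*(q^2 + 5*q + 6) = (q - 1)^2*(q + 3)*(q + 2)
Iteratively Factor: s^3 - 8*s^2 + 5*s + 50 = (s - 5)*(s^2 - 3*s - 10) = (s - 5)^2*(s + 2)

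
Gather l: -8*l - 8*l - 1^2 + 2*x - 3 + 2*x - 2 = -16*l + 4*x - 6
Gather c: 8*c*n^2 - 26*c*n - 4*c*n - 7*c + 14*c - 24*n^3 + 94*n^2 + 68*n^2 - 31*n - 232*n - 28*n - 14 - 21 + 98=c*(8*n^2 - 30*n + 7) - 24*n^3 + 162*n^2 - 291*n + 63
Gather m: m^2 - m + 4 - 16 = m^2 - m - 12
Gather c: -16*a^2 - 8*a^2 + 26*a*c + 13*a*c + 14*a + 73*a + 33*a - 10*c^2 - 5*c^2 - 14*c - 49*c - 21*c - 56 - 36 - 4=-24*a^2 + 120*a - 15*c^2 + c*(39*a - 84) - 96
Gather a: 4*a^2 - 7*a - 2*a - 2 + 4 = 4*a^2 - 9*a + 2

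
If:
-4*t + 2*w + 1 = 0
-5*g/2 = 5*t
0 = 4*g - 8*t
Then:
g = 0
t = 0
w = -1/2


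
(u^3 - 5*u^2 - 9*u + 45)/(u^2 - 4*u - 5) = (u^2 - 9)/(u + 1)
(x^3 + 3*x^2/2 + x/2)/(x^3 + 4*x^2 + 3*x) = (x + 1/2)/(x + 3)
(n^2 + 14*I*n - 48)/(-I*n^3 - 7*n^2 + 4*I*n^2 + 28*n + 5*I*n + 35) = (I*n^2 - 14*n - 48*I)/(n^3 - n^2*(4 + 7*I) + n*(-5 + 28*I) + 35*I)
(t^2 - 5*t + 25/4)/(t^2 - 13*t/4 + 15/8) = 2*(2*t - 5)/(4*t - 3)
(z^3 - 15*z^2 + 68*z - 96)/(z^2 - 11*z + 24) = z - 4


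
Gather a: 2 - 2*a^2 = 2 - 2*a^2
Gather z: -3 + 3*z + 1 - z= 2*z - 2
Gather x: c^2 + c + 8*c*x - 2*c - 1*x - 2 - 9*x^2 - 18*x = c^2 - c - 9*x^2 + x*(8*c - 19) - 2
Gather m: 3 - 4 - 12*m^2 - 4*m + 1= -12*m^2 - 4*m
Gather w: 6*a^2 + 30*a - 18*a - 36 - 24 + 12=6*a^2 + 12*a - 48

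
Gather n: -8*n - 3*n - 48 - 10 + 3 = -11*n - 55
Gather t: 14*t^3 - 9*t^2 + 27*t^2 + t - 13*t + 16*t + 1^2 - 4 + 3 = 14*t^3 + 18*t^2 + 4*t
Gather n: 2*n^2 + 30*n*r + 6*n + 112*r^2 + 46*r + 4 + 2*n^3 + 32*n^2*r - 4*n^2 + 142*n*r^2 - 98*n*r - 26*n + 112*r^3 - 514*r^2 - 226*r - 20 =2*n^3 + n^2*(32*r - 2) + n*(142*r^2 - 68*r - 20) + 112*r^3 - 402*r^2 - 180*r - 16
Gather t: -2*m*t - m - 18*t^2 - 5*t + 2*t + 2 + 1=-m - 18*t^2 + t*(-2*m - 3) + 3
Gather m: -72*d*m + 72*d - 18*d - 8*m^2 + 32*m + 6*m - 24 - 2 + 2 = 54*d - 8*m^2 + m*(38 - 72*d) - 24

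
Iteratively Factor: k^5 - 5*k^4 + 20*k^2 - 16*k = (k)*(k^4 - 5*k^3 + 20*k - 16) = k*(k - 1)*(k^3 - 4*k^2 - 4*k + 16) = k*(k - 4)*(k - 1)*(k^2 - 4) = k*(k - 4)*(k - 1)*(k + 2)*(k - 2)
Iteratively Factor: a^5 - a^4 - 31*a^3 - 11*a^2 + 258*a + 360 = (a + 2)*(a^4 - 3*a^3 - 25*a^2 + 39*a + 180) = (a - 4)*(a + 2)*(a^3 + a^2 - 21*a - 45) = (a - 4)*(a + 2)*(a + 3)*(a^2 - 2*a - 15) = (a - 5)*(a - 4)*(a + 2)*(a + 3)*(a + 3)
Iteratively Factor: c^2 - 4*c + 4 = (c - 2)*(c - 2)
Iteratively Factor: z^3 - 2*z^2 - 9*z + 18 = (z + 3)*(z^2 - 5*z + 6) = (z - 3)*(z + 3)*(z - 2)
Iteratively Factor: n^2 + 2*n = (n + 2)*(n)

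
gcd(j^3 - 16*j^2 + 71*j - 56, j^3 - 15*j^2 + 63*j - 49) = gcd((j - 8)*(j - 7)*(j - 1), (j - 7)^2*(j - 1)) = j^2 - 8*j + 7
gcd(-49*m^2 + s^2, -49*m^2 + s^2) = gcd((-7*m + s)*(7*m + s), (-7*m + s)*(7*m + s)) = -49*m^2 + s^2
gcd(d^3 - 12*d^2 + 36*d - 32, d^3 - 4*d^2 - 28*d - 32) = d - 8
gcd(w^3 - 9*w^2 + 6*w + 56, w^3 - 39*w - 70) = w^2 - 5*w - 14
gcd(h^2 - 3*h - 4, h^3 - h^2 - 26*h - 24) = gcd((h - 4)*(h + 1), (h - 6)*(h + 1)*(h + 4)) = h + 1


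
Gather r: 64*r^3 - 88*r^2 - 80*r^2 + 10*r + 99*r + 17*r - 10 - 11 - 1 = 64*r^3 - 168*r^2 + 126*r - 22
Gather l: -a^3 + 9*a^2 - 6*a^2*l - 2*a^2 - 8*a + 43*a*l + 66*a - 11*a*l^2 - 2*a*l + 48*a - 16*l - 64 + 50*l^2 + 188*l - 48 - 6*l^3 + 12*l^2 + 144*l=-a^3 + 7*a^2 + 106*a - 6*l^3 + l^2*(62 - 11*a) + l*(-6*a^2 + 41*a + 316) - 112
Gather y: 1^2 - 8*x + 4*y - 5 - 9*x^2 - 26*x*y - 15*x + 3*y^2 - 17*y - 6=-9*x^2 - 23*x + 3*y^2 + y*(-26*x - 13) - 10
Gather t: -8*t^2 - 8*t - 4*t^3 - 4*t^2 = -4*t^3 - 12*t^2 - 8*t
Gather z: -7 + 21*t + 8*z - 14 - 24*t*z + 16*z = 21*t + z*(24 - 24*t) - 21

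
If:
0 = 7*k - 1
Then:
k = 1/7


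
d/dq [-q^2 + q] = 1 - 2*q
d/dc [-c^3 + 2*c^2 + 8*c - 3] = -3*c^2 + 4*c + 8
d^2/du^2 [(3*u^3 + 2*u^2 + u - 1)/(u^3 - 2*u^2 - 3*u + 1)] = 4*(4*u^6 + 15*u^5 - 6*u^4 + 15*u^3 - 12*u^2 - 3)/(u^9 - 6*u^8 + 3*u^7 + 31*u^6 - 21*u^5 - 60*u^4 + 12*u^3 + 21*u^2 - 9*u + 1)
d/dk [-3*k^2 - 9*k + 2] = -6*k - 9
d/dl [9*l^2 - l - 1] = 18*l - 1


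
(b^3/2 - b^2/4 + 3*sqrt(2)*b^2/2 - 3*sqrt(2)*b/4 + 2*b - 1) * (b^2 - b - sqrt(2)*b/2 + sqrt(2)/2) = b^5/2 - 3*b^4/4 + 5*sqrt(2)*b^4/4 - 15*sqrt(2)*b^3/8 + 3*b^3/4 - 3*b^2/4 - 3*sqrt(2)*b^2/8 + b/4 + 3*sqrt(2)*b/2 - sqrt(2)/2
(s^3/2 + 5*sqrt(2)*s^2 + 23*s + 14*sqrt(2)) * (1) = s^3/2 + 5*sqrt(2)*s^2 + 23*s + 14*sqrt(2)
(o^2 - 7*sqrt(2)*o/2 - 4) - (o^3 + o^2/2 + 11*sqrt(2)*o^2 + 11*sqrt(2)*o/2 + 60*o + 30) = -o^3 - 11*sqrt(2)*o^2 + o^2/2 - 60*o - 9*sqrt(2)*o - 34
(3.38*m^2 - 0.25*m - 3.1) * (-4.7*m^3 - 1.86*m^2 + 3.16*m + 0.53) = -15.886*m^5 - 5.1118*m^4 + 25.7158*m^3 + 6.7674*m^2 - 9.9285*m - 1.643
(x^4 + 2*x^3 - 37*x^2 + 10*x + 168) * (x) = x^5 + 2*x^4 - 37*x^3 + 10*x^2 + 168*x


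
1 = 1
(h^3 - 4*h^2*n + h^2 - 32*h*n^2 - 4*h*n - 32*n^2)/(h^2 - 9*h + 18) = (h^3 - 4*h^2*n + h^2 - 32*h*n^2 - 4*h*n - 32*n^2)/(h^2 - 9*h + 18)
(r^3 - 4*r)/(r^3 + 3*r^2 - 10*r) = (r + 2)/(r + 5)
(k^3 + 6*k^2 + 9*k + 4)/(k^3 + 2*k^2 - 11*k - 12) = (k + 1)/(k - 3)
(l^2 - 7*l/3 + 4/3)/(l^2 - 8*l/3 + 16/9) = 3*(l - 1)/(3*l - 4)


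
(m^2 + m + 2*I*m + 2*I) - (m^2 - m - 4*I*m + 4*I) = 2*m + 6*I*m - 2*I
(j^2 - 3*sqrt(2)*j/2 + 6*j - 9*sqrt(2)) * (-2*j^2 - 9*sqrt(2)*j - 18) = -2*j^4 - 12*j^3 - 6*sqrt(2)*j^3 - 36*sqrt(2)*j^2 + 9*j^2 + 27*sqrt(2)*j + 54*j + 162*sqrt(2)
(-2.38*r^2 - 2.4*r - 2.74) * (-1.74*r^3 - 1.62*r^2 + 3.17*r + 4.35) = 4.1412*r^5 + 8.0316*r^4 + 1.111*r^3 - 13.5222*r^2 - 19.1258*r - 11.919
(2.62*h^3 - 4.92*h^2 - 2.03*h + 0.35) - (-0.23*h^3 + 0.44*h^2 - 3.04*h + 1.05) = 2.85*h^3 - 5.36*h^2 + 1.01*h - 0.7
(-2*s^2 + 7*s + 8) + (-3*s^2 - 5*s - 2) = -5*s^2 + 2*s + 6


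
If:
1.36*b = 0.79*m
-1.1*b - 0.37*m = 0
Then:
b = 0.00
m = 0.00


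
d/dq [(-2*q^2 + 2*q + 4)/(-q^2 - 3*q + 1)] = 2*(4*q^2 + 2*q + 7)/(q^4 + 6*q^3 + 7*q^2 - 6*q + 1)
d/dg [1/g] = -1/g^2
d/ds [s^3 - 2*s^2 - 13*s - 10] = 3*s^2 - 4*s - 13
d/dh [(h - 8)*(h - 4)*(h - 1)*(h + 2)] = 4*h^3 - 33*h^2 + 36*h + 56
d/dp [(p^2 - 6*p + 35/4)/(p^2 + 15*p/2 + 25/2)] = 3*(36*p^2 + 20*p - 375)/(2*(4*p^4 + 60*p^3 + 325*p^2 + 750*p + 625))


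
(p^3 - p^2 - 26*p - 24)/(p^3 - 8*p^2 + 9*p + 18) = (p + 4)/(p - 3)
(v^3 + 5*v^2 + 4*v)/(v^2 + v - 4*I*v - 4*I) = v*(v + 4)/(v - 4*I)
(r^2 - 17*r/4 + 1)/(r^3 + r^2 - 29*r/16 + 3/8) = 4*(r - 4)/(4*r^2 + 5*r - 6)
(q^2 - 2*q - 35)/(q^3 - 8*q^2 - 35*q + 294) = (q + 5)/(q^2 - q - 42)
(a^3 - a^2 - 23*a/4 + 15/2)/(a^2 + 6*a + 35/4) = (2*a^2 - 7*a + 6)/(2*a + 7)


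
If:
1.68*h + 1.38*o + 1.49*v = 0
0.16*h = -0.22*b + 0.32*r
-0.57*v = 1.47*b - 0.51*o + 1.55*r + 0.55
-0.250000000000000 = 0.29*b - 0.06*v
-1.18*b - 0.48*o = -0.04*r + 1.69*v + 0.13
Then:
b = -0.71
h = 0.30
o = -1.16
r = -0.34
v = 0.74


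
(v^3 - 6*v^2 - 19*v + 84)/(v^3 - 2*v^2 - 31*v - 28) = (v - 3)/(v + 1)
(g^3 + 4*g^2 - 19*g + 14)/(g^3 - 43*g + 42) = (g - 2)/(g - 6)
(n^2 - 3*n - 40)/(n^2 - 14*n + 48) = (n + 5)/(n - 6)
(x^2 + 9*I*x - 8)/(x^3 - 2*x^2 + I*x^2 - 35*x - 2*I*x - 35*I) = (x + 8*I)/(x^2 - 2*x - 35)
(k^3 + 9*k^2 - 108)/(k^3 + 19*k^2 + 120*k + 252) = (k - 3)/(k + 7)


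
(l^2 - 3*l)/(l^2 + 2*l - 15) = l/(l + 5)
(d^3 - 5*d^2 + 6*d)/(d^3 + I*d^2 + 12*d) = (d^2 - 5*d + 6)/(d^2 + I*d + 12)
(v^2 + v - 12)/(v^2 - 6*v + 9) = (v + 4)/(v - 3)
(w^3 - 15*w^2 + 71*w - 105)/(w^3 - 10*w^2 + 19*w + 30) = (w^2 - 10*w + 21)/(w^2 - 5*w - 6)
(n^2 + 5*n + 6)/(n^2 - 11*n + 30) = (n^2 + 5*n + 6)/(n^2 - 11*n + 30)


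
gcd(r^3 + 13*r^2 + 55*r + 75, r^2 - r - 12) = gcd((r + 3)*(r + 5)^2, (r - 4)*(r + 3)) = r + 3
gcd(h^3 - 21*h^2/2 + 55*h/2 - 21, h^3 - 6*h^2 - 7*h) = h - 7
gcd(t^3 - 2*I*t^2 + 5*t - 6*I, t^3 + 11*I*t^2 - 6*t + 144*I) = t - 3*I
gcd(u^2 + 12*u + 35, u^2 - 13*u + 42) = 1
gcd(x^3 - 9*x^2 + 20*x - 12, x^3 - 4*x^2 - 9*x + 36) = 1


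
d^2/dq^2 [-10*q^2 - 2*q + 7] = -20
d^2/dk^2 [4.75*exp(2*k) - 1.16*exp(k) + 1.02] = (19.0*exp(k) - 1.16)*exp(k)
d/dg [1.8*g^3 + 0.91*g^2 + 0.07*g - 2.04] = 5.4*g^2 + 1.82*g + 0.07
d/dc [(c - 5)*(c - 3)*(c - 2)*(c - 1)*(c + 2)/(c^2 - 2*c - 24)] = (3*c^6 - 26*c^5 - 47*c^4 + 788*c^3 - 1318*c^2 - 1128*c + 2328)/(c^4 - 4*c^3 - 44*c^2 + 96*c + 576)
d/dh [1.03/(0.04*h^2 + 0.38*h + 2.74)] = (-0.0824*h - 0.3914)/(0.04*h^2 + 0.38*h + 2.74)^2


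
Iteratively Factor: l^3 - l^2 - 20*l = (l + 4)*(l^2 - 5*l) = l*(l + 4)*(l - 5)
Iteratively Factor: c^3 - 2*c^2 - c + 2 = (c - 2)*(c^2 - 1) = (c - 2)*(c - 1)*(c + 1)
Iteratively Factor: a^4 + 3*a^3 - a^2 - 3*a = (a - 1)*(a^3 + 4*a^2 + 3*a) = (a - 1)*(a + 1)*(a^2 + 3*a) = a*(a - 1)*(a + 1)*(a + 3)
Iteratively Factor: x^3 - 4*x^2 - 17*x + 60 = (x - 3)*(x^2 - x - 20) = (x - 5)*(x - 3)*(x + 4)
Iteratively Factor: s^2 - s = (s)*(s - 1)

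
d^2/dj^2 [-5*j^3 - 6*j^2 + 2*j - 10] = -30*j - 12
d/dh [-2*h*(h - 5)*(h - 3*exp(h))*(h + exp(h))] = 4*h^3*exp(h) - 8*h^3 + 12*h^2*exp(2*h) - 8*h^2*exp(h) + 30*h^2 - 48*h*exp(2*h) - 40*h*exp(h) - 30*exp(2*h)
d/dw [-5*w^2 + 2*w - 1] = 2 - 10*w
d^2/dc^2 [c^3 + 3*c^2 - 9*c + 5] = 6*c + 6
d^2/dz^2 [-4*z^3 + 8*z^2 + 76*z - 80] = 16 - 24*z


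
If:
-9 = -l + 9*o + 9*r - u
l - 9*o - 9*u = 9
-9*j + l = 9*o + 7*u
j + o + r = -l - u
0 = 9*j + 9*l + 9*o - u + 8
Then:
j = 49/45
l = -12/25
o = -109/75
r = 4/9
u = 2/5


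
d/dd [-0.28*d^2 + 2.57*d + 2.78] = 2.57 - 0.56*d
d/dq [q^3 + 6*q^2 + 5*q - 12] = 3*q^2 + 12*q + 5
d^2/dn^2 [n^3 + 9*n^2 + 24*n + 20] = 6*n + 18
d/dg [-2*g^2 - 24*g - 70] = -4*g - 24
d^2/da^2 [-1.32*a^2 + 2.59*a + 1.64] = -2.64000000000000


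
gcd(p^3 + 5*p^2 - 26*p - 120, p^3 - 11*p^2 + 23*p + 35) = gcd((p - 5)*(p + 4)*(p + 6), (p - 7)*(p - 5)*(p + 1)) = p - 5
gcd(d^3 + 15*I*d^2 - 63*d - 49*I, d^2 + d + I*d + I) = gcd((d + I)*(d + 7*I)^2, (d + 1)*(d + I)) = d + I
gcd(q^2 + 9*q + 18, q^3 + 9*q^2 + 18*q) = q^2 + 9*q + 18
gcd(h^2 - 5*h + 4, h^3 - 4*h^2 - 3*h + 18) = 1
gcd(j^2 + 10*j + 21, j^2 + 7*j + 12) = j + 3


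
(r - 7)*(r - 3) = r^2 - 10*r + 21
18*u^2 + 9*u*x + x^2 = (3*u + x)*(6*u + x)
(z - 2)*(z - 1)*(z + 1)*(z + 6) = z^4 + 4*z^3 - 13*z^2 - 4*z + 12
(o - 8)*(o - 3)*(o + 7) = o^3 - 4*o^2 - 53*o + 168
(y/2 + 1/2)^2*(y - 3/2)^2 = y^4/4 - y^3/4 - 11*y^2/16 + 3*y/8 + 9/16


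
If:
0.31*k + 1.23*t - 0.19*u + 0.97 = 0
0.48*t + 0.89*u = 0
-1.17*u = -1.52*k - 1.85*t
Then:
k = 1.92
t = -1.17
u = 0.63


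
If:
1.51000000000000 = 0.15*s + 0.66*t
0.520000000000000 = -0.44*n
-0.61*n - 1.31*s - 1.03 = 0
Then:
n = -1.18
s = -0.24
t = 2.34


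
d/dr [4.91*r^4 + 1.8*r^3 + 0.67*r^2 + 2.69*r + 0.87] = 19.64*r^3 + 5.4*r^2 + 1.34*r + 2.69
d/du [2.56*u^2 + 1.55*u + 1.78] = 5.12*u + 1.55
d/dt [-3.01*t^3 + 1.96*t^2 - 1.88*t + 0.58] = -9.03*t^2 + 3.92*t - 1.88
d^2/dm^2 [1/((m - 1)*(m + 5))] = 2*((m - 1)^2 + (m - 1)*(m + 5) + (m + 5)^2)/((m - 1)^3*(m + 5)^3)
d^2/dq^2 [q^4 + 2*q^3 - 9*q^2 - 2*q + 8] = 12*q^2 + 12*q - 18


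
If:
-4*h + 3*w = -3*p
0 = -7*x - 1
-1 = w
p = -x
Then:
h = -9/14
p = 1/7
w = -1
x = -1/7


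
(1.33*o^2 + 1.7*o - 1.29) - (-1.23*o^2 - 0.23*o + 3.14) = 2.56*o^2 + 1.93*o - 4.43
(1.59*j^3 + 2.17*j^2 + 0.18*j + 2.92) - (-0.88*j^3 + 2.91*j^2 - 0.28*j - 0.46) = 2.47*j^3 - 0.74*j^2 + 0.46*j + 3.38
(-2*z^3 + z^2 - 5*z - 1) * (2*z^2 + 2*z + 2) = -4*z^5 - 2*z^4 - 12*z^3 - 10*z^2 - 12*z - 2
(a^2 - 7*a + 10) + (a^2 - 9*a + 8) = 2*a^2 - 16*a + 18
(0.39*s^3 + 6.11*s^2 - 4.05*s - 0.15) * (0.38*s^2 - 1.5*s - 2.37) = 0.1482*s^5 + 1.7368*s^4 - 11.6283*s^3 - 8.4627*s^2 + 9.8235*s + 0.3555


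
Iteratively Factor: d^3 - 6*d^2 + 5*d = (d - 1)*(d^2 - 5*d) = (d - 5)*(d - 1)*(d)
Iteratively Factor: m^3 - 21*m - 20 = (m + 4)*(m^2 - 4*m - 5) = (m + 1)*(m + 4)*(m - 5)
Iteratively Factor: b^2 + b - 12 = (b - 3)*(b + 4)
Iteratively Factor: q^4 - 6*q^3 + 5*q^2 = (q)*(q^3 - 6*q^2 + 5*q) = q*(q - 5)*(q^2 - q) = q*(q - 5)*(q - 1)*(q)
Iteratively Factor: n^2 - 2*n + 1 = (n - 1)*(n - 1)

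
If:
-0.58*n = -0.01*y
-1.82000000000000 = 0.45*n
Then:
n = -4.04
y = -234.58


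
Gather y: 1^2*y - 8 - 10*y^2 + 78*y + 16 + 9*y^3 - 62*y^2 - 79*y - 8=9*y^3 - 72*y^2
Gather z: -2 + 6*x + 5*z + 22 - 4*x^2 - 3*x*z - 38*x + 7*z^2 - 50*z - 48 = -4*x^2 - 32*x + 7*z^2 + z*(-3*x - 45) - 28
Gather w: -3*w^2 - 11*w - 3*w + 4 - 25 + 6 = -3*w^2 - 14*w - 15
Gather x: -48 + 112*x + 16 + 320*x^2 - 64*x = 320*x^2 + 48*x - 32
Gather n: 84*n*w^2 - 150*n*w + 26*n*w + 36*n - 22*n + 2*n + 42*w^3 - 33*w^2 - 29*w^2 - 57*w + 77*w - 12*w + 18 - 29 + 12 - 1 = n*(84*w^2 - 124*w + 16) + 42*w^3 - 62*w^2 + 8*w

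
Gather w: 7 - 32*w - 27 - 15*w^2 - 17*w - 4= -15*w^2 - 49*w - 24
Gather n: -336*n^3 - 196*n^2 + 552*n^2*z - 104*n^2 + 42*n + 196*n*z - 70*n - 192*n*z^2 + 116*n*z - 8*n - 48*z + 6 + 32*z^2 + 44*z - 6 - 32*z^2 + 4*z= -336*n^3 + n^2*(552*z - 300) + n*(-192*z^2 + 312*z - 36)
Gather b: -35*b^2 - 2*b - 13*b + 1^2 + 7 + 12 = -35*b^2 - 15*b + 20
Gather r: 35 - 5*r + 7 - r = 42 - 6*r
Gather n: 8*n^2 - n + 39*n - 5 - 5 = 8*n^2 + 38*n - 10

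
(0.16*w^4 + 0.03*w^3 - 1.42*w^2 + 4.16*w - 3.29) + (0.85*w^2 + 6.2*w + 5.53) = 0.16*w^4 + 0.03*w^3 - 0.57*w^2 + 10.36*w + 2.24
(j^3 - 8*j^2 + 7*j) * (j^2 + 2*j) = j^5 - 6*j^4 - 9*j^3 + 14*j^2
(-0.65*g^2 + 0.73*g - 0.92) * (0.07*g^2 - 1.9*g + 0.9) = -0.0455*g^4 + 1.2861*g^3 - 2.0364*g^2 + 2.405*g - 0.828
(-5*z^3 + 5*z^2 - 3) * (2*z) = -10*z^4 + 10*z^3 - 6*z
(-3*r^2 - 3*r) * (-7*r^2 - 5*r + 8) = 21*r^4 + 36*r^3 - 9*r^2 - 24*r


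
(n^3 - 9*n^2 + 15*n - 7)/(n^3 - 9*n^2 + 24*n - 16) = (n^2 - 8*n + 7)/(n^2 - 8*n + 16)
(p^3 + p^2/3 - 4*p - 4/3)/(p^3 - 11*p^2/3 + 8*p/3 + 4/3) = (p + 2)/(p - 2)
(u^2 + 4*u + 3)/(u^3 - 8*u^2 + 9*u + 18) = (u + 3)/(u^2 - 9*u + 18)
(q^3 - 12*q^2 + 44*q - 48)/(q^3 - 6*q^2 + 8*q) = (q - 6)/q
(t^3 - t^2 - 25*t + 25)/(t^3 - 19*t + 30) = (t^2 - 6*t + 5)/(t^2 - 5*t + 6)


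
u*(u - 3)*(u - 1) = u^3 - 4*u^2 + 3*u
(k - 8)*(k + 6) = k^2 - 2*k - 48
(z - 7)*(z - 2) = z^2 - 9*z + 14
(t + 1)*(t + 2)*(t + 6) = t^3 + 9*t^2 + 20*t + 12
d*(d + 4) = d^2 + 4*d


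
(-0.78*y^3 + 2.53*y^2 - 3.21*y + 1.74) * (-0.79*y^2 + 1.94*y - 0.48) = 0.6162*y^5 - 3.5119*y^4 + 7.8185*y^3 - 8.8164*y^2 + 4.9164*y - 0.8352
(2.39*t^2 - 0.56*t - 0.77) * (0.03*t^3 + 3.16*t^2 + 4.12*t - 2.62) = 0.0717*t^5 + 7.5356*t^4 + 8.0541*t^3 - 11.0022*t^2 - 1.7052*t + 2.0174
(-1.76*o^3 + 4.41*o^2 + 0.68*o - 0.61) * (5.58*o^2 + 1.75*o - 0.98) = -9.8208*o^5 + 21.5278*o^4 + 13.2367*o^3 - 6.5356*o^2 - 1.7339*o + 0.5978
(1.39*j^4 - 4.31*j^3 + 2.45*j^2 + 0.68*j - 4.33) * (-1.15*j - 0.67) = -1.5985*j^5 + 4.0252*j^4 + 0.0701999999999998*j^3 - 2.4235*j^2 + 4.5239*j + 2.9011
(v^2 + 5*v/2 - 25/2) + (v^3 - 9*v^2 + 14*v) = v^3 - 8*v^2 + 33*v/2 - 25/2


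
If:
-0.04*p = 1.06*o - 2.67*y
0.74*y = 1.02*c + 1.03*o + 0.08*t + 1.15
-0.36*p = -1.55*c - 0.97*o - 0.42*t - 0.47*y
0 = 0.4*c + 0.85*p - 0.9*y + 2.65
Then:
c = -1.89165669405214*y - 1.46382219313854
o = 2.44532019189253*y + 0.0916524360818905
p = 1.94901491484807*y - 2.4287895561701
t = 1.8851253785485*y + 3.10870784796208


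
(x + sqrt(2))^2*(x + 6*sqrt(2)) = x^3 + 8*sqrt(2)*x^2 + 26*x + 12*sqrt(2)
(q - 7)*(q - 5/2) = q^2 - 19*q/2 + 35/2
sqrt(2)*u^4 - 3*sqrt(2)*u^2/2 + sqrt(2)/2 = (u - 1)*(u - sqrt(2)/2)*(u + sqrt(2)/2)*(sqrt(2)*u + sqrt(2))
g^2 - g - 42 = (g - 7)*(g + 6)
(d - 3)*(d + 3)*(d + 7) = d^3 + 7*d^2 - 9*d - 63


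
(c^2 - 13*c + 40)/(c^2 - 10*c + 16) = (c - 5)/(c - 2)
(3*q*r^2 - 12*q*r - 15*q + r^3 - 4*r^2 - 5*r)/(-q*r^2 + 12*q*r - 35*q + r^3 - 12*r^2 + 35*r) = (-3*q*r - 3*q - r^2 - r)/(q*r - 7*q - r^2 + 7*r)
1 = 1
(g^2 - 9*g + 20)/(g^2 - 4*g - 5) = (g - 4)/(g + 1)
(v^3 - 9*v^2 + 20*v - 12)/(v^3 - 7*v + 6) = (v - 6)/(v + 3)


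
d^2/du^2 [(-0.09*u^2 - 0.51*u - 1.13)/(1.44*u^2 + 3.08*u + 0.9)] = (-2.22044604925031e-16*u^4 - 1.316736*u^3 - 13.359168*u^2 - 26.104896*u - 15.828664)/(2.985984*u^6 + 19.160064*u^5 + 46.579968*u^4 + 53.168192*u^3 + 29.11248*u^2 + 7.4844*u + 0.729)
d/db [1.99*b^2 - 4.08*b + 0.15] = 3.98*b - 4.08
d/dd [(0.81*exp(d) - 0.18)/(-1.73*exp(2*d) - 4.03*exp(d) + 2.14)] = (1.4013*exp(2*d) - 0.6228*exp(d) + 1.008)*exp(d)/(2.9929*exp(4*d) + 13.9438*exp(3*d) + 8.8365*exp(2*d) - 17.2484*exp(d) + 4.5796)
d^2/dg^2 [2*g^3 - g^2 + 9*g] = 12*g - 2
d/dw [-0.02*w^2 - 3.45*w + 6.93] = -0.04*w - 3.45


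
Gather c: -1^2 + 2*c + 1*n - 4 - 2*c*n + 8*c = c*(10 - 2*n) + n - 5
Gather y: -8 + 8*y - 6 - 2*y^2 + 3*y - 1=-2*y^2 + 11*y - 15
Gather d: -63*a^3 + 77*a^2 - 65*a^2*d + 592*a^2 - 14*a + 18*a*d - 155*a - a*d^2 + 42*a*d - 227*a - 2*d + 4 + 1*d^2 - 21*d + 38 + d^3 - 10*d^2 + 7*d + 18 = -63*a^3 + 669*a^2 - 396*a + d^3 + d^2*(-a - 9) + d*(-65*a^2 + 60*a - 16) + 60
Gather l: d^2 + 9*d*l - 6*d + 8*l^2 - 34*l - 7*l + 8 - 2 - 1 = d^2 - 6*d + 8*l^2 + l*(9*d - 41) + 5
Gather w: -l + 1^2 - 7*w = -l - 7*w + 1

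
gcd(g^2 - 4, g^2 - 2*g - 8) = g + 2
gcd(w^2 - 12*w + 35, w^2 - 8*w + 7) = w - 7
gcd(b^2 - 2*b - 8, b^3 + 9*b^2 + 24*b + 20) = b + 2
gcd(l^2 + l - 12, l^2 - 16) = l + 4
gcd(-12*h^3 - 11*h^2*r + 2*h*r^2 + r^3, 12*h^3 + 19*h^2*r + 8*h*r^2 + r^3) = 4*h^2 + 5*h*r + r^2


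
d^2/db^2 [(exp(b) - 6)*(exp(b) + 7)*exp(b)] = (9*exp(2*b) + 4*exp(b) - 42)*exp(b)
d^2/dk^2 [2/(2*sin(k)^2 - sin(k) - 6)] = 2*(16*sin(k)^4 - 6*sin(k)^3 + 25*sin(k)^2 + 6*sin(k) - 26)/(sin(k) + cos(2*k) + 5)^3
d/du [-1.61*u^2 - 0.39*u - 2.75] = -3.22*u - 0.39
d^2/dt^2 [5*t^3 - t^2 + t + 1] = 30*t - 2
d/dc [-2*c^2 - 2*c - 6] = -4*c - 2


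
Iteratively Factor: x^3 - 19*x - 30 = (x + 3)*(x^2 - 3*x - 10) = (x - 5)*(x + 3)*(x + 2)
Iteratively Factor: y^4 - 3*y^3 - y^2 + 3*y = (y)*(y^3 - 3*y^2 - y + 3) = y*(y + 1)*(y^2 - 4*y + 3) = y*(y - 3)*(y + 1)*(y - 1)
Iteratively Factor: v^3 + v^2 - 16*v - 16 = (v + 1)*(v^2 - 16) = (v - 4)*(v + 1)*(v + 4)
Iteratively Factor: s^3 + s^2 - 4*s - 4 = (s + 2)*(s^2 - s - 2) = (s + 1)*(s + 2)*(s - 2)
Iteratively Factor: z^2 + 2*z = (z + 2)*(z)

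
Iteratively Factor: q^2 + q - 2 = (q + 2)*(q - 1)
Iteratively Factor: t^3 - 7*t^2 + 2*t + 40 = (t - 4)*(t^2 - 3*t - 10) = (t - 4)*(t + 2)*(t - 5)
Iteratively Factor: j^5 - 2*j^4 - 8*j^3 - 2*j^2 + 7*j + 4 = (j + 1)*(j^4 - 3*j^3 - 5*j^2 + 3*j + 4) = (j + 1)^2*(j^3 - 4*j^2 - j + 4) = (j - 4)*(j + 1)^2*(j^2 - 1) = (j - 4)*(j + 1)^3*(j - 1)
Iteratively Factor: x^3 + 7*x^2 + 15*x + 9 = (x + 1)*(x^2 + 6*x + 9) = (x + 1)*(x + 3)*(x + 3)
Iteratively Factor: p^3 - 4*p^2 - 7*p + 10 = (p - 5)*(p^2 + p - 2) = (p - 5)*(p + 2)*(p - 1)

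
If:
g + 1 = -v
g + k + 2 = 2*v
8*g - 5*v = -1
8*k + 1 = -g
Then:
No Solution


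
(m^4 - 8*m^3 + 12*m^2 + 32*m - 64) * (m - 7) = m^5 - 15*m^4 + 68*m^3 - 52*m^2 - 288*m + 448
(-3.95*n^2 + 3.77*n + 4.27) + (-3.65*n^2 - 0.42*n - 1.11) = -7.6*n^2 + 3.35*n + 3.16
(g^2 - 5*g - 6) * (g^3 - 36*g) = g^5 - 5*g^4 - 42*g^3 + 180*g^2 + 216*g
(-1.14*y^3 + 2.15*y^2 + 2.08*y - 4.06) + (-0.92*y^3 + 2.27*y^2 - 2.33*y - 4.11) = -2.06*y^3 + 4.42*y^2 - 0.25*y - 8.17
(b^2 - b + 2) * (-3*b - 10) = -3*b^3 - 7*b^2 + 4*b - 20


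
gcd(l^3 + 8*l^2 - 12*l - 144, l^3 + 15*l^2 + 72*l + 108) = l^2 + 12*l + 36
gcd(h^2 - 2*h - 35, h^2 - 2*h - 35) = h^2 - 2*h - 35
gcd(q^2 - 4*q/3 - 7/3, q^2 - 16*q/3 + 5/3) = 1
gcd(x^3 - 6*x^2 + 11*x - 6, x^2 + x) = 1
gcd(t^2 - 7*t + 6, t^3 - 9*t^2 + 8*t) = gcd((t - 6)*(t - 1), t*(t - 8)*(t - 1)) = t - 1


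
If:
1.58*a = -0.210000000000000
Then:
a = -0.13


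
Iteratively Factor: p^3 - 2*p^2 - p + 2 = (p - 2)*(p^2 - 1) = (p - 2)*(p + 1)*(p - 1)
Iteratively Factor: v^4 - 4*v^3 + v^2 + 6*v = (v - 2)*(v^3 - 2*v^2 - 3*v) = (v - 2)*(v + 1)*(v^2 - 3*v) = (v - 3)*(v - 2)*(v + 1)*(v)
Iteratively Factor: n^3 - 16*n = (n - 4)*(n^2 + 4*n) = (n - 4)*(n + 4)*(n)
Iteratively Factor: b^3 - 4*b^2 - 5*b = (b)*(b^2 - 4*b - 5) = b*(b + 1)*(b - 5)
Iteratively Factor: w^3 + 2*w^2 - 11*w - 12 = (w + 4)*(w^2 - 2*w - 3) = (w + 1)*(w + 4)*(w - 3)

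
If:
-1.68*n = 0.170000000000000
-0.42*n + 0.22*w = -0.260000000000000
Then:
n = -0.10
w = -1.38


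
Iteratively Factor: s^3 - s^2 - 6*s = (s + 2)*(s^2 - 3*s) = s*(s + 2)*(s - 3)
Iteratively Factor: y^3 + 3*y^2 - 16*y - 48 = (y + 3)*(y^2 - 16) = (y - 4)*(y + 3)*(y + 4)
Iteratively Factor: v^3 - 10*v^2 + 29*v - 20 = (v - 4)*(v^2 - 6*v + 5) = (v - 4)*(v - 1)*(v - 5)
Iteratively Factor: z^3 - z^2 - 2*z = (z)*(z^2 - z - 2) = z*(z - 2)*(z + 1)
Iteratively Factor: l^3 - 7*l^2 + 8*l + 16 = (l - 4)*(l^2 - 3*l - 4) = (l - 4)^2*(l + 1)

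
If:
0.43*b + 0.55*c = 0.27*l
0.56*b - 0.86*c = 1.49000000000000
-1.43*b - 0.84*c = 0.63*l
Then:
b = 0.96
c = -1.10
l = -0.72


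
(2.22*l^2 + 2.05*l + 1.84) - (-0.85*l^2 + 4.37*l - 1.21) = 3.07*l^2 - 2.32*l + 3.05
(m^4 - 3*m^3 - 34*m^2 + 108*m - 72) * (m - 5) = m^5 - 8*m^4 - 19*m^3 + 278*m^2 - 612*m + 360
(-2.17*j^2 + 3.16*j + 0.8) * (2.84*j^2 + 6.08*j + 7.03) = -6.1628*j^4 - 4.2192*j^3 + 6.2297*j^2 + 27.0788*j + 5.624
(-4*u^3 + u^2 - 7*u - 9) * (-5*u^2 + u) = 20*u^5 - 9*u^4 + 36*u^3 + 38*u^2 - 9*u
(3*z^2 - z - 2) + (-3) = 3*z^2 - z - 5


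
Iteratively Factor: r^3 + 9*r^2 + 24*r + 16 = (r + 1)*(r^2 + 8*r + 16) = (r + 1)*(r + 4)*(r + 4)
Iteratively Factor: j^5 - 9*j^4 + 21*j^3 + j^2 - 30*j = (j + 1)*(j^4 - 10*j^3 + 31*j^2 - 30*j) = (j - 2)*(j + 1)*(j^3 - 8*j^2 + 15*j) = (j - 3)*(j - 2)*(j + 1)*(j^2 - 5*j) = (j - 5)*(j - 3)*(j - 2)*(j + 1)*(j)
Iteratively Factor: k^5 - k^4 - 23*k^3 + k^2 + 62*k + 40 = (k - 2)*(k^4 + k^3 - 21*k^2 - 41*k - 20) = (k - 2)*(k + 1)*(k^3 - 21*k - 20) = (k - 2)*(k + 1)*(k + 4)*(k^2 - 4*k - 5) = (k - 2)*(k + 1)^2*(k + 4)*(k - 5)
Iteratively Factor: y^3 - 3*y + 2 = (y - 1)*(y^2 + y - 2) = (y - 1)^2*(y + 2)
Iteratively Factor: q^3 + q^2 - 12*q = (q)*(q^2 + q - 12) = q*(q + 4)*(q - 3)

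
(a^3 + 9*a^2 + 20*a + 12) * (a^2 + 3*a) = a^5 + 12*a^4 + 47*a^3 + 72*a^2 + 36*a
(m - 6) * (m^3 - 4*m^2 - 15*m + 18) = m^4 - 10*m^3 + 9*m^2 + 108*m - 108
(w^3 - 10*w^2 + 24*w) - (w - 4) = w^3 - 10*w^2 + 23*w + 4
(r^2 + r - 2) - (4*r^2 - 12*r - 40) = -3*r^2 + 13*r + 38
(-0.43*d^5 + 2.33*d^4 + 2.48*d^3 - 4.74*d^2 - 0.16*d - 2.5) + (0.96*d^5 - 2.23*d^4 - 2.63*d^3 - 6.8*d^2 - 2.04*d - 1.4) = 0.53*d^5 + 0.1*d^4 - 0.15*d^3 - 11.54*d^2 - 2.2*d - 3.9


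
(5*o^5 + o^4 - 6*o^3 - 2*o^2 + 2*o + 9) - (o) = 5*o^5 + o^4 - 6*o^3 - 2*o^2 + o + 9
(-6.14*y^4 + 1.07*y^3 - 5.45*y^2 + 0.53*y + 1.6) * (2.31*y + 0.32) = -14.1834*y^5 + 0.5069*y^4 - 12.2471*y^3 - 0.5197*y^2 + 3.8656*y + 0.512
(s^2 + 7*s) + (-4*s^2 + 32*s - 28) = -3*s^2 + 39*s - 28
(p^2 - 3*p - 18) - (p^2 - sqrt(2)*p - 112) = -3*p + sqrt(2)*p + 94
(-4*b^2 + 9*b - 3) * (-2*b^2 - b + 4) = 8*b^4 - 14*b^3 - 19*b^2 + 39*b - 12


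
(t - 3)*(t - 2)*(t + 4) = t^3 - t^2 - 14*t + 24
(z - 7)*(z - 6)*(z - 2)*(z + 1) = z^4 - 14*z^3 + 53*z^2 - 16*z - 84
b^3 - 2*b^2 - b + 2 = (b - 2)*(b - 1)*(b + 1)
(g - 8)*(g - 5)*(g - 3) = g^3 - 16*g^2 + 79*g - 120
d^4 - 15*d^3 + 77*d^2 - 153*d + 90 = (d - 6)*(d - 5)*(d - 3)*(d - 1)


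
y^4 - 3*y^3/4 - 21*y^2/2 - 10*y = y*(y - 4)*(y + 5/4)*(y + 2)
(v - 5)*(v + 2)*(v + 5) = v^3 + 2*v^2 - 25*v - 50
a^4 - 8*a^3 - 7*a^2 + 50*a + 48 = (a - 8)*(a - 3)*(a + 1)*(a + 2)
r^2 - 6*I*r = r*(r - 6*I)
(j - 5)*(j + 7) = j^2 + 2*j - 35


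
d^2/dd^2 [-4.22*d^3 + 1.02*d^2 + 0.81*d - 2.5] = 2.04 - 25.32*d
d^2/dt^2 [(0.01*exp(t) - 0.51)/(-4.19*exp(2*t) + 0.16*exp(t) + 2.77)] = (-0.175561*exp(4*t) + 35.80774*exp(3*t) - 1.72209*exp(2*t) + 23.69434*exp(t) - 0.302761)*exp(t)/(73.560059*exp(6*t) - 8.426928*exp(5*t) - 145.569399*exp(4*t) + 11.137952*exp(3*t) + 96.235617*exp(2*t) - 3.682992*exp(t) - 21.253933)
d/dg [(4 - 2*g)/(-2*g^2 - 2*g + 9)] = 2*(-2*g^2 + 8*g - 5)/(4*g^4 + 8*g^3 - 32*g^2 - 36*g + 81)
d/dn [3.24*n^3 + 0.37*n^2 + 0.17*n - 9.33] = 9.72*n^2 + 0.74*n + 0.17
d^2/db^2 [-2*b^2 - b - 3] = -4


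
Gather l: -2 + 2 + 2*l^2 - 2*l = 2*l^2 - 2*l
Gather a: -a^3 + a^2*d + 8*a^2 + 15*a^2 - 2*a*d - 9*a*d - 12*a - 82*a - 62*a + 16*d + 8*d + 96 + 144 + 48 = -a^3 + a^2*(d + 23) + a*(-11*d - 156) + 24*d + 288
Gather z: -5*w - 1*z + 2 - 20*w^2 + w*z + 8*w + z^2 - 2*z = -20*w^2 + 3*w + z^2 + z*(w - 3) + 2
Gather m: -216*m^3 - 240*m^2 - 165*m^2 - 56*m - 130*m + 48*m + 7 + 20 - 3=-216*m^3 - 405*m^2 - 138*m + 24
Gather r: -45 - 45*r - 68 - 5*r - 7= -50*r - 120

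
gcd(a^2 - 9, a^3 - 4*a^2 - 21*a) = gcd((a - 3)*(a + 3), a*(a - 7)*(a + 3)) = a + 3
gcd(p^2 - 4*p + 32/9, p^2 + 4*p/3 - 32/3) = p - 8/3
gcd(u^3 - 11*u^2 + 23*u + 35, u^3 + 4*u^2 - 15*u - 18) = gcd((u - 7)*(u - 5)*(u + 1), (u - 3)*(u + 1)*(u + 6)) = u + 1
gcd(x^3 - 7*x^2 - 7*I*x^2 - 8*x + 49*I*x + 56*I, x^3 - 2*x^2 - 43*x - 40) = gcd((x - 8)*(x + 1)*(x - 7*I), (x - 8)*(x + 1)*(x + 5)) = x^2 - 7*x - 8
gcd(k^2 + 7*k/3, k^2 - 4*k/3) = k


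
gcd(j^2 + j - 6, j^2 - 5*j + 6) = j - 2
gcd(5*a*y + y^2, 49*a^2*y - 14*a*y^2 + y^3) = y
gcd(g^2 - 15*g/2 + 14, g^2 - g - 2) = 1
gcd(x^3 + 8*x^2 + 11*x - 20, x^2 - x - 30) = x + 5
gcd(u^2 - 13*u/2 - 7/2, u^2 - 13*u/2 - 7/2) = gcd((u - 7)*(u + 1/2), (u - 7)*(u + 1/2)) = u^2 - 13*u/2 - 7/2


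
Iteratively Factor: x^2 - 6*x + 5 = (x - 1)*(x - 5)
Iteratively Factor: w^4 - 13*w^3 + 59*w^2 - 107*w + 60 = (w - 3)*(w^3 - 10*w^2 + 29*w - 20) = (w - 5)*(w - 3)*(w^2 - 5*w + 4) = (w - 5)*(w - 3)*(w - 1)*(w - 4)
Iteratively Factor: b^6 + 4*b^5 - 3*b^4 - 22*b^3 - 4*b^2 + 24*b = (b + 2)*(b^5 + 2*b^4 - 7*b^3 - 8*b^2 + 12*b) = (b + 2)*(b + 3)*(b^4 - b^3 - 4*b^2 + 4*b) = b*(b + 2)*(b + 3)*(b^3 - b^2 - 4*b + 4) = b*(b + 2)^2*(b + 3)*(b^2 - 3*b + 2) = b*(b - 2)*(b + 2)^2*(b + 3)*(b - 1)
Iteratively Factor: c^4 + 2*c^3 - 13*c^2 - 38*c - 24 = (c + 2)*(c^3 - 13*c - 12) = (c + 1)*(c + 2)*(c^2 - c - 12) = (c - 4)*(c + 1)*(c + 2)*(c + 3)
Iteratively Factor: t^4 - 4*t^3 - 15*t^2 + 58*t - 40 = (t - 1)*(t^3 - 3*t^2 - 18*t + 40) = (t - 5)*(t - 1)*(t^2 + 2*t - 8) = (t - 5)*(t - 1)*(t + 4)*(t - 2)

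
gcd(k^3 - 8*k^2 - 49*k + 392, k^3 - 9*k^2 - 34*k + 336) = k^2 - 15*k + 56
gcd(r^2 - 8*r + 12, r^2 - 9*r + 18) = r - 6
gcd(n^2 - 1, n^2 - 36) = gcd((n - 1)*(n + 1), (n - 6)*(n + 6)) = 1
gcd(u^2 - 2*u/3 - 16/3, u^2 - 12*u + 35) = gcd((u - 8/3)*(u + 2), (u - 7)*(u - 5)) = 1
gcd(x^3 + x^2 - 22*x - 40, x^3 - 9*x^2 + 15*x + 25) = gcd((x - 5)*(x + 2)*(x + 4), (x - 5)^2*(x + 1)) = x - 5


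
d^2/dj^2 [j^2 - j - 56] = 2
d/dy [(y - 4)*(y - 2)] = 2*y - 6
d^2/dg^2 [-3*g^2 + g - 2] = -6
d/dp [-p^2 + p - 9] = 1 - 2*p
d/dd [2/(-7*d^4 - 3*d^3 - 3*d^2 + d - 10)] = 2*(28*d^3 + 9*d^2 + 6*d - 1)/(7*d^4 + 3*d^3 + 3*d^2 - d + 10)^2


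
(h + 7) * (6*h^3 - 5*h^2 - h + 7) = 6*h^4 + 37*h^3 - 36*h^2 + 49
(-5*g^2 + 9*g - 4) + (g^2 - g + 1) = -4*g^2 + 8*g - 3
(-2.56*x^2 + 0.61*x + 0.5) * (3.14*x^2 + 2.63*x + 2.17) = -8.0384*x^4 - 4.8174*x^3 - 2.3809*x^2 + 2.6387*x + 1.085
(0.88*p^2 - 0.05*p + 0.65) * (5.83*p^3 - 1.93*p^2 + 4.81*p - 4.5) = 5.1304*p^5 - 1.9899*p^4 + 8.1188*p^3 - 5.455*p^2 + 3.3515*p - 2.925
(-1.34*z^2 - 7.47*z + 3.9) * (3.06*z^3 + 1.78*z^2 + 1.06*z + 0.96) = -4.1004*z^5 - 25.2434*z^4 - 2.783*z^3 - 2.2626*z^2 - 3.0372*z + 3.744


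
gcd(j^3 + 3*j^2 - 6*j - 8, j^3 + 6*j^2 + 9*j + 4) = j^2 + 5*j + 4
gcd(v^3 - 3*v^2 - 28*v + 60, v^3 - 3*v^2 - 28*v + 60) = v^3 - 3*v^2 - 28*v + 60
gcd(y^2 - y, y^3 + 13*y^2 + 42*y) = y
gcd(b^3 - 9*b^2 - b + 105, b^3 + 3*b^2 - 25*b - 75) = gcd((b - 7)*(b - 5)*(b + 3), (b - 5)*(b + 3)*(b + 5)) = b^2 - 2*b - 15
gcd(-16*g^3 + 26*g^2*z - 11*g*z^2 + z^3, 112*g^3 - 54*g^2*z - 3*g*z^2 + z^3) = 16*g^2 - 10*g*z + z^2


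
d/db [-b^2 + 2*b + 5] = 2 - 2*b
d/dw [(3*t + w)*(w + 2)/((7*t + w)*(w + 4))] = (-(3*t + w)*(7*t + w)*(w + 2) - (3*t + w)*(w + 2)*(w + 4) + (7*t + w)*(w + 4)*(3*t + 2*w + 2))/((7*t + w)^2*(w + 4)^2)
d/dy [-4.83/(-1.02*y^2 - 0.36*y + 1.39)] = (-9.8532*y - 1.7388)/(1.02*y^2 + 0.36*y - 1.39)^2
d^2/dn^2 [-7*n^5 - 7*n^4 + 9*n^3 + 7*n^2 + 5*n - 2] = -140*n^3 - 84*n^2 + 54*n + 14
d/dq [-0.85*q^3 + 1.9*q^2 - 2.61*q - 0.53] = -2.55*q^2 + 3.8*q - 2.61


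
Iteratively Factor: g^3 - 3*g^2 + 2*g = (g - 1)*(g^2 - 2*g) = g*(g - 1)*(g - 2)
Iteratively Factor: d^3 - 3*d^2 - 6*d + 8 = (d + 2)*(d^2 - 5*d + 4) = (d - 1)*(d + 2)*(d - 4)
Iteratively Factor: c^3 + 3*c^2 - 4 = (c + 2)*(c^2 + c - 2) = (c - 1)*(c + 2)*(c + 2)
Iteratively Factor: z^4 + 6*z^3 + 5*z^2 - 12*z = (z + 4)*(z^3 + 2*z^2 - 3*z) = (z + 3)*(z + 4)*(z^2 - z) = z*(z + 3)*(z + 4)*(z - 1)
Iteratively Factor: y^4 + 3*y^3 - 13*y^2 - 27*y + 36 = (y + 3)*(y^3 - 13*y + 12) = (y + 3)*(y + 4)*(y^2 - 4*y + 3) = (y - 3)*(y + 3)*(y + 4)*(y - 1)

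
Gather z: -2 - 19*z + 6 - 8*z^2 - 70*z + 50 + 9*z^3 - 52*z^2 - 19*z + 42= 9*z^3 - 60*z^2 - 108*z + 96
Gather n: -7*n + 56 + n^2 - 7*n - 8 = n^2 - 14*n + 48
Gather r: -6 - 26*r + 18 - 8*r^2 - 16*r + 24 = -8*r^2 - 42*r + 36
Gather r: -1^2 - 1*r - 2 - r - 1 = -2*r - 4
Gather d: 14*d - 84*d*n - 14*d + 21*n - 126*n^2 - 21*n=-84*d*n - 126*n^2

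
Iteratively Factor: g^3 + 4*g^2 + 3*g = (g + 3)*(g^2 + g) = g*(g + 3)*(g + 1)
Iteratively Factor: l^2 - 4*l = (l - 4)*(l)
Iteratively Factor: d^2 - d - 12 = (d + 3)*(d - 4)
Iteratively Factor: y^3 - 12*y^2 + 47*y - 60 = (y - 5)*(y^2 - 7*y + 12) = (y - 5)*(y - 3)*(y - 4)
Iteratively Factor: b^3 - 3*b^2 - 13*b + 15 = (b - 1)*(b^2 - 2*b - 15) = (b - 1)*(b + 3)*(b - 5)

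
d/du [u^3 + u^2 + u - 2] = 3*u^2 + 2*u + 1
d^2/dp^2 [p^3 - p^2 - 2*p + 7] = 6*p - 2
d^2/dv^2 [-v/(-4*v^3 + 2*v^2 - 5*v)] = 16*(6*v^2 - 3*v - 2)/(64*v^6 - 96*v^5 + 288*v^4 - 248*v^3 + 360*v^2 - 150*v + 125)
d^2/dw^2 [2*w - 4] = 0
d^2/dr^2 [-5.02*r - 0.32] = 0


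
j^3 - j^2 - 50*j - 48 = (j - 8)*(j + 1)*(j + 6)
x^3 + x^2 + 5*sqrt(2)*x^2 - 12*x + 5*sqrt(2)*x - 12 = (x + 1)*(x - sqrt(2))*(x + 6*sqrt(2))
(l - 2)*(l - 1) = l^2 - 3*l + 2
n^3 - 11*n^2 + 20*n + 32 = (n - 8)*(n - 4)*(n + 1)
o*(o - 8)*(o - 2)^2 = o^4 - 12*o^3 + 36*o^2 - 32*o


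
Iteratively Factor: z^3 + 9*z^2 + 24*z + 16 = (z + 1)*(z^2 + 8*z + 16) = (z + 1)*(z + 4)*(z + 4)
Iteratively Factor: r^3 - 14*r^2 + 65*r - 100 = (r - 5)*(r^2 - 9*r + 20) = (r - 5)*(r - 4)*(r - 5)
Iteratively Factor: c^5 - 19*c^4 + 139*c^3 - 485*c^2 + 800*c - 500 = (c - 5)*(c^4 - 14*c^3 + 69*c^2 - 140*c + 100) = (c - 5)^2*(c^3 - 9*c^2 + 24*c - 20) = (c - 5)^2*(c - 2)*(c^2 - 7*c + 10) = (c - 5)^2*(c - 2)^2*(c - 5)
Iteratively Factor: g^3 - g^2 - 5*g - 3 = (g + 1)*(g^2 - 2*g - 3) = (g + 1)^2*(g - 3)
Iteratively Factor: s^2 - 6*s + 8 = (s - 4)*(s - 2)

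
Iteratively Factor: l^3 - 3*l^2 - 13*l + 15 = (l - 1)*(l^2 - 2*l - 15) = (l - 5)*(l - 1)*(l + 3)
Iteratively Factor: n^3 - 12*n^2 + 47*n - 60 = (n - 3)*(n^2 - 9*n + 20) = (n - 4)*(n - 3)*(n - 5)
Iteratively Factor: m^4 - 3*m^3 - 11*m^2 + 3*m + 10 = (m + 2)*(m^3 - 5*m^2 - m + 5) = (m - 5)*(m + 2)*(m^2 - 1) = (m - 5)*(m + 1)*(m + 2)*(m - 1)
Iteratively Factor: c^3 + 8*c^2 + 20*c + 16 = (c + 2)*(c^2 + 6*c + 8) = (c + 2)^2*(c + 4)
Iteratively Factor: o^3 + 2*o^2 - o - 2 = (o - 1)*(o^2 + 3*o + 2) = (o - 1)*(o + 1)*(o + 2)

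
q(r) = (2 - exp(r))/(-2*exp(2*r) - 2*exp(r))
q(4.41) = 0.01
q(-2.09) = -6.75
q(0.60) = -0.02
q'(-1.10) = 2.72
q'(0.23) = 0.42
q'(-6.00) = 403.43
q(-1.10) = -1.88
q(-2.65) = -12.75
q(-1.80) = -4.76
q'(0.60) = 0.21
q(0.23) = -0.13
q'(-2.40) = 10.91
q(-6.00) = -401.93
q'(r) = (2 - exp(r))*(4*exp(2*r) + 2*exp(r))/(-2*exp(2*r) - 2*exp(r))^2 - exp(r)/(-2*exp(2*r) - 2*exp(r)) = (-exp(2*r) + 4*exp(r) + 2)*exp(-r)/(2*(exp(2*r) + 2*exp(r) + 1))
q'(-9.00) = 8103.08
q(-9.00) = -8101.58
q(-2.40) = -9.65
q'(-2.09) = 7.94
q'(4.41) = -0.01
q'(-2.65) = 14.06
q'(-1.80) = 5.87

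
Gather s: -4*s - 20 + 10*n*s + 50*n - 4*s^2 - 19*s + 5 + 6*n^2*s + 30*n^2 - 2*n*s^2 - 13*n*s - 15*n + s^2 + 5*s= 30*n^2 + 35*n + s^2*(-2*n - 3) + s*(6*n^2 - 3*n - 18) - 15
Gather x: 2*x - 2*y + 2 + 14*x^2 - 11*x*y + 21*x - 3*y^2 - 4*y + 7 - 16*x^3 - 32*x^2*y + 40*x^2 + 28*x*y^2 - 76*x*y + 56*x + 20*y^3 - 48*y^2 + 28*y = -16*x^3 + x^2*(54 - 32*y) + x*(28*y^2 - 87*y + 79) + 20*y^3 - 51*y^2 + 22*y + 9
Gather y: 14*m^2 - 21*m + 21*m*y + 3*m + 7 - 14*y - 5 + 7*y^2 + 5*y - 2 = 14*m^2 - 18*m + 7*y^2 + y*(21*m - 9)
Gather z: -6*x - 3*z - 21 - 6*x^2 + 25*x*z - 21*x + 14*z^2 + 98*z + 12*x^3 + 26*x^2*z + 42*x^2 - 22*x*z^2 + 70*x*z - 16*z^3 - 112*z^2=12*x^3 + 36*x^2 - 27*x - 16*z^3 + z^2*(-22*x - 98) + z*(26*x^2 + 95*x + 95) - 21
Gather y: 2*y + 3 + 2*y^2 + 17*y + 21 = 2*y^2 + 19*y + 24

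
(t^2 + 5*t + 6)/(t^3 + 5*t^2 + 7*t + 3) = (t + 2)/(t^2 + 2*t + 1)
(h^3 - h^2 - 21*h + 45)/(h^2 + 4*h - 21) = (h^2 + 2*h - 15)/(h + 7)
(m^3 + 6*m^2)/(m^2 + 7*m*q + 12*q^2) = m^2*(m + 6)/(m^2 + 7*m*q + 12*q^2)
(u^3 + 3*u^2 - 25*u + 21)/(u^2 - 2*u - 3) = (u^2 + 6*u - 7)/(u + 1)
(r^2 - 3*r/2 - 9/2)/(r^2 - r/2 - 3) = (r - 3)/(r - 2)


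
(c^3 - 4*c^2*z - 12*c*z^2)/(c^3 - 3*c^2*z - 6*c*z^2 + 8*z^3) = c*(c - 6*z)/(c^2 - 5*c*z + 4*z^2)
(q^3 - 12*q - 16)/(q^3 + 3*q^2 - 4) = (q - 4)/(q - 1)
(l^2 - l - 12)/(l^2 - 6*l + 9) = (l^2 - l - 12)/(l^2 - 6*l + 9)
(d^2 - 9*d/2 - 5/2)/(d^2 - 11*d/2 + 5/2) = (2*d + 1)/(2*d - 1)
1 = 1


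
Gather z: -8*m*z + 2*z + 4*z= z*(6 - 8*m)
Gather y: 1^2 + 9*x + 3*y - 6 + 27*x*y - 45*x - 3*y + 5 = 27*x*y - 36*x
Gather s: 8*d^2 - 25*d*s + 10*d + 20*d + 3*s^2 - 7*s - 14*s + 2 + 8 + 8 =8*d^2 + 30*d + 3*s^2 + s*(-25*d - 21) + 18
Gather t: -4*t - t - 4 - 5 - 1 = -5*t - 10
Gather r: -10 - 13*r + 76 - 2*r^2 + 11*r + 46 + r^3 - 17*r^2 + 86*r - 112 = r^3 - 19*r^2 + 84*r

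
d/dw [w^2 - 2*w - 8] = 2*w - 2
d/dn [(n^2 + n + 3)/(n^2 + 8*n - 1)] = (7*n^2 - 8*n - 25)/(n^4 + 16*n^3 + 62*n^2 - 16*n + 1)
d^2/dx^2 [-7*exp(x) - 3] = -7*exp(x)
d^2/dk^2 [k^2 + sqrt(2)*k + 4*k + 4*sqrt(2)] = 2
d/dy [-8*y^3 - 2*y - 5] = -24*y^2 - 2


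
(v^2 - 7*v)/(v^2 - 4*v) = (v - 7)/(v - 4)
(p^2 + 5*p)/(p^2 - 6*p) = (p + 5)/(p - 6)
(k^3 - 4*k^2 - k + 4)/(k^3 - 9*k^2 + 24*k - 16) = (k + 1)/(k - 4)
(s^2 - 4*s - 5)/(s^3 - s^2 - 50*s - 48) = (s - 5)/(s^2 - 2*s - 48)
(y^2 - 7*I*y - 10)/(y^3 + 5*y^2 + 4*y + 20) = (y - 5*I)/(y^2 + y*(5 + 2*I) + 10*I)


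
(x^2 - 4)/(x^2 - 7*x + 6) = (x^2 - 4)/(x^2 - 7*x + 6)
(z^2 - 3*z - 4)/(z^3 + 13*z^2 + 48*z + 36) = (z - 4)/(z^2 + 12*z + 36)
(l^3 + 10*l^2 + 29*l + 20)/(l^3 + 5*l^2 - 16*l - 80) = (l + 1)/(l - 4)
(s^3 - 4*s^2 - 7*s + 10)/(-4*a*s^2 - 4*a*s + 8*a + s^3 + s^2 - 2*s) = (s - 5)/(-4*a + s)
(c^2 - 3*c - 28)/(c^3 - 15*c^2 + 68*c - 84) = (c + 4)/(c^2 - 8*c + 12)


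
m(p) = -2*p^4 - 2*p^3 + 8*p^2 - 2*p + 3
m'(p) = -8*p^3 - 6*p^2 + 16*p - 2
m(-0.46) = 5.72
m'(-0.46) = -9.85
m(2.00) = -17.00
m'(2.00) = -58.00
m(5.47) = -1886.43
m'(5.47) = -1403.34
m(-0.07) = 3.18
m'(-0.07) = -3.15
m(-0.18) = 3.63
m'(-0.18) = -5.03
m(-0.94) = 12.05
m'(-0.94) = -15.70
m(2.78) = -103.16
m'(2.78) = -175.77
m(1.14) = 4.78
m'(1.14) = -3.41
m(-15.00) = -92667.00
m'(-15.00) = 25408.00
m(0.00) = 3.00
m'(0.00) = -2.00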